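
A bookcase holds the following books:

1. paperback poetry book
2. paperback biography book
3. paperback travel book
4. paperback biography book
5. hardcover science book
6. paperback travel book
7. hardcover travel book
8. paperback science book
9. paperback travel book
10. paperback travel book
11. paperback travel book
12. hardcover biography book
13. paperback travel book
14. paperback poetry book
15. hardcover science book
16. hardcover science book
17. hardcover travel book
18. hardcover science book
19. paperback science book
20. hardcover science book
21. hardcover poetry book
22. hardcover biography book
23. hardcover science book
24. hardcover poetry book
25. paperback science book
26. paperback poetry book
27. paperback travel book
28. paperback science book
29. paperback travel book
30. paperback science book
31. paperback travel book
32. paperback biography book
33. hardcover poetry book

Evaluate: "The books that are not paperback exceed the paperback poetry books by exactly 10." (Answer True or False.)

books that are not paperback: 13.
paperback poetry books: 3.
The claim requires 13 − 3 (= 10) to equal 10, which holds.

True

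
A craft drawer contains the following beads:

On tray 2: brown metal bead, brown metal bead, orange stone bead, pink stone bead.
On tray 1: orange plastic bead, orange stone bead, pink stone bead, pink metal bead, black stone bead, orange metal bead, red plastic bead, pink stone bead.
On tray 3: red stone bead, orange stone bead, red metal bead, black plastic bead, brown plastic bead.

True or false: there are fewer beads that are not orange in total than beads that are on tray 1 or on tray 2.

False

beads that are not orange: 12.
beads on tray 1 or on tray 2: 12.
The claim requires 12 < 12, which does not hold.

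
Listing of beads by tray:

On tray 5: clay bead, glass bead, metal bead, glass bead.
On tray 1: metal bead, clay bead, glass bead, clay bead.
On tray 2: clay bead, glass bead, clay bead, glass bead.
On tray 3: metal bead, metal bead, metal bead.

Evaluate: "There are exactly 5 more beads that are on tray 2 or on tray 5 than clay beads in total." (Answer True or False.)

There are 8 beads on tray 2 or on tray 5.
There are 5 clay beads.
The claim requires 8 − 5 (= 3) to equal 5, which does not hold.

False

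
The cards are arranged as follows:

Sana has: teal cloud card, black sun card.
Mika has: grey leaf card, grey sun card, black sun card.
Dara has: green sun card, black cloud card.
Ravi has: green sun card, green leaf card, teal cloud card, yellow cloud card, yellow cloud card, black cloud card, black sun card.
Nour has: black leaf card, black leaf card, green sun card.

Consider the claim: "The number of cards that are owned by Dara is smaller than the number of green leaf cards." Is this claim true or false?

False

|cards owned by Dara| = 2.
|green leaf cards| = 1.
The claim requires 2 < 1, which does not hold.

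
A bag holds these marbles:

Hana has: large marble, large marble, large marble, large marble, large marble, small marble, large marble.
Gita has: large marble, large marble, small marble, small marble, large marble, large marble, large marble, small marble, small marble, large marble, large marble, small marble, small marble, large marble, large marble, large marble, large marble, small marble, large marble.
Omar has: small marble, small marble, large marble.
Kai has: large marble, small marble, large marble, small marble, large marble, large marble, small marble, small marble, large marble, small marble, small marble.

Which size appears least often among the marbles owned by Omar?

Counts by size (restricted to marbles owned by Omar): small 2, large 1.
The minimum is 1, held uniquely by large.

large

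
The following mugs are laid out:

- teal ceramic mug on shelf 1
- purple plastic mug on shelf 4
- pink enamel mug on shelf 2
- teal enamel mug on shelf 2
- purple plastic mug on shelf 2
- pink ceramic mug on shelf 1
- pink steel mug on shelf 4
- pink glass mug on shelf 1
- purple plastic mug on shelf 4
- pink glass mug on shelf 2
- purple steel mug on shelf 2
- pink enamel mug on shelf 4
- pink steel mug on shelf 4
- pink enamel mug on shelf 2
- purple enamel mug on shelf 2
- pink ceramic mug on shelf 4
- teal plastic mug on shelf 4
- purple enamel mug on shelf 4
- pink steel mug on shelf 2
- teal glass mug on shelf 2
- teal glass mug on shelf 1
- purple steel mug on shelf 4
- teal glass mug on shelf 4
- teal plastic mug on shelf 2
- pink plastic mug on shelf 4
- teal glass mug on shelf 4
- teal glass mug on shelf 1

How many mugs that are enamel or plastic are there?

enamel: 6; plastic: 6; together 6 + 6 = 12.

12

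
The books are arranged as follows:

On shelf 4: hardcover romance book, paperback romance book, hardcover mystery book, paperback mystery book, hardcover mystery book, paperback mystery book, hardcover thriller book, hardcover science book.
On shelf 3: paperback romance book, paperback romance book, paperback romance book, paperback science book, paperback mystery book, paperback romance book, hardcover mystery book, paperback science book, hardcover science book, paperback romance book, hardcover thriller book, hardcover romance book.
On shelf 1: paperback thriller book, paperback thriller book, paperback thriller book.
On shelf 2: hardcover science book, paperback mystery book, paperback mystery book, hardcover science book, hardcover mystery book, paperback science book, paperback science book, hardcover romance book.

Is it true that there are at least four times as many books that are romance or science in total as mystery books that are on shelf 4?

books that are romance or science: 17.
mystery books on shelf 4: 4.
The claim requires 17 ≥ 4 × 4 = 16, which holds.

True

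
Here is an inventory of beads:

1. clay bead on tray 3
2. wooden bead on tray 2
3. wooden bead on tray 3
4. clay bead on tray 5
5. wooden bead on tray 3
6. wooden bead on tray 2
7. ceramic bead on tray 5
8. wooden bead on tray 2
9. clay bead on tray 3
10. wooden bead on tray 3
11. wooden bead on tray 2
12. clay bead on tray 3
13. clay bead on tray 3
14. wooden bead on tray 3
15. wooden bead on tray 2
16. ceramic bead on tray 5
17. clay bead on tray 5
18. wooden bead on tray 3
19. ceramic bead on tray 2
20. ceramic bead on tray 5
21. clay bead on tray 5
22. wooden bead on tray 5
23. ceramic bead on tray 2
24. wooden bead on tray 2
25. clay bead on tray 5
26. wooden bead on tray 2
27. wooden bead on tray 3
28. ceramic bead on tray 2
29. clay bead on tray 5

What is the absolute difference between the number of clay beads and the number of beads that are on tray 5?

0

clay beads: 9. beads on tray 5: 9.
|9 − 9| = 9 − 9 = 0.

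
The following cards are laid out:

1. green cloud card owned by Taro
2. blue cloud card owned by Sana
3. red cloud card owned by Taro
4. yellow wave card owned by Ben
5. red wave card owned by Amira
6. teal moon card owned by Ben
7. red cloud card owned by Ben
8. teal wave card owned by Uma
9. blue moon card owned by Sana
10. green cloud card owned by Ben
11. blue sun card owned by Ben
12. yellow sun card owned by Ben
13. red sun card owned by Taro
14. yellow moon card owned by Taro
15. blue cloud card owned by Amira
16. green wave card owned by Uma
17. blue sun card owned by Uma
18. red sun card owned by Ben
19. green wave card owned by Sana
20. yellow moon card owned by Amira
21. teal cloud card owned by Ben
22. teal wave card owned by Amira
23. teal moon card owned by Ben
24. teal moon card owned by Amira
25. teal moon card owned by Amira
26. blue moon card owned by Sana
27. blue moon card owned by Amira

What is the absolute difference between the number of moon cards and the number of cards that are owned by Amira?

2

moon cards: 9. cards owned by Amira: 7.
|9 − 7| = 9 − 7 = 2.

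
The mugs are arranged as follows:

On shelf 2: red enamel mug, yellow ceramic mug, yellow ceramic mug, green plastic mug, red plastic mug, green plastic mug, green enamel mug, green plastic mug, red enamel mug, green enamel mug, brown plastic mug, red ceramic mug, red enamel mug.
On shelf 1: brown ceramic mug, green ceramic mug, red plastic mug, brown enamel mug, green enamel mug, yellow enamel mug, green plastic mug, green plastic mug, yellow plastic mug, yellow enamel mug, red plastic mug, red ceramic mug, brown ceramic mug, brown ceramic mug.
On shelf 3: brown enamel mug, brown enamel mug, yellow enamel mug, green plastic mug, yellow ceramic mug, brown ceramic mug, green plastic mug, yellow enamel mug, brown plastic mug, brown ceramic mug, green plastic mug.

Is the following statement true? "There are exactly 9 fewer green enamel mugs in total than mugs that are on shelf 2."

|green enamel mugs| = 3.
|mugs on shelf 2| = 13.
The claim requires 13 − 3 (= 10) to equal 9, which does not hold.

False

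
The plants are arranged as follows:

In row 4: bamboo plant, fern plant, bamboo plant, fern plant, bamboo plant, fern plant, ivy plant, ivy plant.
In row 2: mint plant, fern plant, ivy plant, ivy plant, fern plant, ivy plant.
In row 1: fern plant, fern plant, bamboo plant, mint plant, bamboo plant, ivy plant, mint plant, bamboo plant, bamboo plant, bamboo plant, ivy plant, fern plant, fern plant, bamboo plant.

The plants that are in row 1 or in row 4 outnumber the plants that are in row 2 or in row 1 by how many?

2

plants in row 1 or in row 4: 22.
plants in row 2 or in row 1: 20.
22 − 20 = 2.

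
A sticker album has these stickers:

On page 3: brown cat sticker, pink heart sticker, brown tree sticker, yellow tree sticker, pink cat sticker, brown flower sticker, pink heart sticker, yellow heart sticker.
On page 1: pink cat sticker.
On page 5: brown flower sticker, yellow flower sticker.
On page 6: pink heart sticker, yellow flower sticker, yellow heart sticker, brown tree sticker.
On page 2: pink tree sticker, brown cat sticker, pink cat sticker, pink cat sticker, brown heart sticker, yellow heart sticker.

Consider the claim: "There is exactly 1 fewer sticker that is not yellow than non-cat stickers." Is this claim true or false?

There are 15 stickers that are not yellow.
There are 15 non-cat stickers.
The claim requires 15 − 15 (= 0) to equal 1, which does not hold.

False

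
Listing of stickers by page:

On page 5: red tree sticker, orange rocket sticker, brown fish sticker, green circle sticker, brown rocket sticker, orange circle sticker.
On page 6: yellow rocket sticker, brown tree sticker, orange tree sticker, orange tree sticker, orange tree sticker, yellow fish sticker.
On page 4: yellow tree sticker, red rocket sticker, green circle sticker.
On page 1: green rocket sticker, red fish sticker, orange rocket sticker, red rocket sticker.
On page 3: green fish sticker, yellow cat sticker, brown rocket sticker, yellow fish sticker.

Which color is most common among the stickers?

Counts by color: orange 6, yellow 5, brown 4, green 4, red 4.
The maximum is 6, held uniquely by orange.

orange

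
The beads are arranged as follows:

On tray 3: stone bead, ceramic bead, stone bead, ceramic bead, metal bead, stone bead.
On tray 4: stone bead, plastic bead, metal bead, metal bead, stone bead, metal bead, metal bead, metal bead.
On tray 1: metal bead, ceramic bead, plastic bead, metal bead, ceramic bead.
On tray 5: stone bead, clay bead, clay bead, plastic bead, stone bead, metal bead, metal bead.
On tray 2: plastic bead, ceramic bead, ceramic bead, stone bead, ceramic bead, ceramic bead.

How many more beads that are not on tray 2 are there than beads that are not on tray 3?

beads that are not on tray 2: 26.
beads that are not on tray 3: 26.
26 − 26 = 0.

0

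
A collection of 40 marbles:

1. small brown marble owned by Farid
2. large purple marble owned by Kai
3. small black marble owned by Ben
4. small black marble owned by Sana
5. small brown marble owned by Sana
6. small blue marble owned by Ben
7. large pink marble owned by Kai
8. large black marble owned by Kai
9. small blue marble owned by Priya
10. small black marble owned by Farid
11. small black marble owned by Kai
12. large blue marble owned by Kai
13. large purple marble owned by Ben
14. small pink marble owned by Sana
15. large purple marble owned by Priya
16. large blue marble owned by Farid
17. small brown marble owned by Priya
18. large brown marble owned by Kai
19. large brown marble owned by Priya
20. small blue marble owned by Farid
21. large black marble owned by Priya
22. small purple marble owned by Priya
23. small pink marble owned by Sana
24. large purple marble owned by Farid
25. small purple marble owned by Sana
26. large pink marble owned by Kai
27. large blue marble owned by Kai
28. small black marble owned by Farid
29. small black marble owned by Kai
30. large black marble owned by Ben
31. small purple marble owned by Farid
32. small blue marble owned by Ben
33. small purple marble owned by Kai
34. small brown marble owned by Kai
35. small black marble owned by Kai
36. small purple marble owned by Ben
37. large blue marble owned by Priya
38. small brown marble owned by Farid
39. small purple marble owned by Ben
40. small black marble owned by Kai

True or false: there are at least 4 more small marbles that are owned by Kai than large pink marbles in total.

True

|small marbles owned by Kai| = 6.
|large pink marbles| = 2.
The claim requires 6 − 2 = 4 ≥ 4, which holds.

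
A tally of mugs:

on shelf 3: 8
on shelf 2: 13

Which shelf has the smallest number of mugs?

shelf 3

Counts by shelf: shelf 2→13, shelf 3→8.
The minimum is 8, held uniquely by shelf 3.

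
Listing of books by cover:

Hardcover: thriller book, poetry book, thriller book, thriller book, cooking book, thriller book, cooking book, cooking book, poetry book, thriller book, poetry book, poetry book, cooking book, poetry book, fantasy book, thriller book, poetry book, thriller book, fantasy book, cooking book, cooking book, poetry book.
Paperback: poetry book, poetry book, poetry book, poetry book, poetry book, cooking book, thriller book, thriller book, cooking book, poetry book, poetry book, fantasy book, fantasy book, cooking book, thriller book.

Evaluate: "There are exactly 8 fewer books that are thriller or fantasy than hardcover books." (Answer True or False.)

True

|books that are thriller or fantasy| = 14.
|hardcover books| = 22.
The claim requires 22 − 14 (= 8) to equal 8, which holds.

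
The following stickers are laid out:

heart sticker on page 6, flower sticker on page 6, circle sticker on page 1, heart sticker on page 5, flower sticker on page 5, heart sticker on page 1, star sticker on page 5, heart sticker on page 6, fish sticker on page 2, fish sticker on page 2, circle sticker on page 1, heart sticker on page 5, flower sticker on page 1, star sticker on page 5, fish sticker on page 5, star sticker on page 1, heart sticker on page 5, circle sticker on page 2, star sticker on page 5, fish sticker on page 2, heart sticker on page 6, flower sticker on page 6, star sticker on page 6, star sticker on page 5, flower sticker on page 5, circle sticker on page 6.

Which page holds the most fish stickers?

page 2

Counts by page (restricted to fish stickers): page 2→3, page 5→1, page 1→0, page 6→0.
The maximum is 3, held uniquely by page 2.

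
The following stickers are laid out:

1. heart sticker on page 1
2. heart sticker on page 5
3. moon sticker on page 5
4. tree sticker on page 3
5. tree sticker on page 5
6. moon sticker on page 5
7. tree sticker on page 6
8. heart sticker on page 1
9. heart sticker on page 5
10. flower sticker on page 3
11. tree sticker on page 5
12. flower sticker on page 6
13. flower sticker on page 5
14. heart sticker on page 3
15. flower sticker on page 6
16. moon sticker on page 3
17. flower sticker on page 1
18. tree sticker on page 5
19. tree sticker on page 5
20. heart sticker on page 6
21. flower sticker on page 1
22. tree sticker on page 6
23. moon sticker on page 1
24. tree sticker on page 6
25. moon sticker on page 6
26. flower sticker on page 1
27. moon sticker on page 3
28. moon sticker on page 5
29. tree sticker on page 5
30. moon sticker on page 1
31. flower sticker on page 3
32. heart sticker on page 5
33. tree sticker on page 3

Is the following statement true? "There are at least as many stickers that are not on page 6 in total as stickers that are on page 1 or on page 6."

There are 26 stickers that are not on page 6.
There are 14 stickers on page 1 or on page 6.
The claim requires 26 ≥ 14, which holds.

True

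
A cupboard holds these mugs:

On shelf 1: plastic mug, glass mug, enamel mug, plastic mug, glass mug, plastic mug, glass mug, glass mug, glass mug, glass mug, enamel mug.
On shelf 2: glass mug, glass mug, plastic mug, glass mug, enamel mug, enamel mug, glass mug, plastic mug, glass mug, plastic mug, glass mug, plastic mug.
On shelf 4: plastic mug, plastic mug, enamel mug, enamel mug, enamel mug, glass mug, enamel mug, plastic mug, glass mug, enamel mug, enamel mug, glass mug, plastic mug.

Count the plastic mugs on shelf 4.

4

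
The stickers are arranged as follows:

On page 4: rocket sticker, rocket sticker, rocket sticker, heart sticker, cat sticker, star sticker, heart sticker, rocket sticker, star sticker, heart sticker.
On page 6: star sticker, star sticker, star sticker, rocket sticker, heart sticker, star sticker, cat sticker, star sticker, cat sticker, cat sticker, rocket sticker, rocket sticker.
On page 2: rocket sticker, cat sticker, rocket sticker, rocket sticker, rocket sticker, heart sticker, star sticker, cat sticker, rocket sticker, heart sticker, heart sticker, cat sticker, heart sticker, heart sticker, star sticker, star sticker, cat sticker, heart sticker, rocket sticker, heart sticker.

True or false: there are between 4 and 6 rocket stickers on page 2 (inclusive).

True

rocket stickers on page 2: 6.
The claim requires 4 ≤ 6 ≤ 6, which holds.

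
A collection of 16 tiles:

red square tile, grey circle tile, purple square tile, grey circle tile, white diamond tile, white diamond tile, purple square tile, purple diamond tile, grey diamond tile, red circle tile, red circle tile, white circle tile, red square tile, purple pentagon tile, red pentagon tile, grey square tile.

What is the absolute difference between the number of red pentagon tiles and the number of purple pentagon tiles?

red pentagon tiles: 1. purple pentagon tiles: 1.
|1 − 1| = 1 − 1 = 0.

0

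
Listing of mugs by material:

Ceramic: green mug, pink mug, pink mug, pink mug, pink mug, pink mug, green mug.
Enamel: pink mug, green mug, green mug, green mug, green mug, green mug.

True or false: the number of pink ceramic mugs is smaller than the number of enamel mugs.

pink ceramic mugs: 5.
enamel mugs: 6.
The claim requires 5 < 6, which holds.

True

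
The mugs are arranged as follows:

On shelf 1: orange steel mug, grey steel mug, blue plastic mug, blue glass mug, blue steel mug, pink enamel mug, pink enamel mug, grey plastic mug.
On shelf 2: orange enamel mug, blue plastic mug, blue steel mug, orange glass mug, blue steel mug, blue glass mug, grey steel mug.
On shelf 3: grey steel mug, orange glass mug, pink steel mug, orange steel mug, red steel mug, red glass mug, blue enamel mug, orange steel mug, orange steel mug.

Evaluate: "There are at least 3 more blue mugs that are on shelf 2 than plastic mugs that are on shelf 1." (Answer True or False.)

There are 4 blue mugs on shelf 2.
There are 2 plastic mugs on shelf 1.
The claim requires 4 − 2 = 2 ≥ 3, which does not hold.

False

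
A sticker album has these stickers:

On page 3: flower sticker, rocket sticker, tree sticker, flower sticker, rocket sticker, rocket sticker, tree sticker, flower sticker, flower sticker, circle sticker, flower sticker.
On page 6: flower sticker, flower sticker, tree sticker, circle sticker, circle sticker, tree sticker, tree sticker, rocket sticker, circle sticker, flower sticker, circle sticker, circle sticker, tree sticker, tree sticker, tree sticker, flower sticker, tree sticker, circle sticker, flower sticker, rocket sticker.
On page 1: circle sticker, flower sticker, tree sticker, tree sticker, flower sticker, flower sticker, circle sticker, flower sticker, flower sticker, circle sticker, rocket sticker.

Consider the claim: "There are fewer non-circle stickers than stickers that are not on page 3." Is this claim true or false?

non-circle stickers: 32.
stickers that are not on page 3: 31.
The claim requires 32 < 31, which does not hold.

False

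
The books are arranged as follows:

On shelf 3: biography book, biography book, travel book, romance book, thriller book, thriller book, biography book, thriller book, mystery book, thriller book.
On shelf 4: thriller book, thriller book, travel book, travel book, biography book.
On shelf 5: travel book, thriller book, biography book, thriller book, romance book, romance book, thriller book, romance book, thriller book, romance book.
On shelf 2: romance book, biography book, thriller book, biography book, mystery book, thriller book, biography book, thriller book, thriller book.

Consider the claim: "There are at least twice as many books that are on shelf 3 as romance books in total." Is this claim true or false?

False

books on shelf 3: 10.
romance books: 6.
The claim requires 10 ≥ 2 × 6 = 12, which does not hold.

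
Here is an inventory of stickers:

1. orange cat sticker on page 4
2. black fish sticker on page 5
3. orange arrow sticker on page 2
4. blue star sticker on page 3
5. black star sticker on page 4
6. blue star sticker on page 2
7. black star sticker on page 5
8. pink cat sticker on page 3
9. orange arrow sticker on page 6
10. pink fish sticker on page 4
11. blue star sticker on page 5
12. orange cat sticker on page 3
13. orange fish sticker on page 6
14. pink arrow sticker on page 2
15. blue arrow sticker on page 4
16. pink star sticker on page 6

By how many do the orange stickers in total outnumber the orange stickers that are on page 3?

4

orange stickers: 5.
orange stickers on page 3: 1.
5 − 1 = 4.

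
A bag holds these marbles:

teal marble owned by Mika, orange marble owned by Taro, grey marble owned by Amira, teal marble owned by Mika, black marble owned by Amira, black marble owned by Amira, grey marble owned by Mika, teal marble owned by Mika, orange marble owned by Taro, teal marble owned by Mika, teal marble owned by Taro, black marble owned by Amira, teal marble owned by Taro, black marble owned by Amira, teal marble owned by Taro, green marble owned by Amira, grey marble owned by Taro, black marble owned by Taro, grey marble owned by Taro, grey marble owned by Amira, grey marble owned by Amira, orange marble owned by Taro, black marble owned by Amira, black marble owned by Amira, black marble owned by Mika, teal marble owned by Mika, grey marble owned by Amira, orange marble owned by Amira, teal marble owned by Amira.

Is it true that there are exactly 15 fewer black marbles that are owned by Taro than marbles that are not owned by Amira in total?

|black marbles owned by Taro| = 1.
|marbles that are not owned by Amira| = 16.
The claim requires 16 − 1 (= 15) to equal 15, which holds.

True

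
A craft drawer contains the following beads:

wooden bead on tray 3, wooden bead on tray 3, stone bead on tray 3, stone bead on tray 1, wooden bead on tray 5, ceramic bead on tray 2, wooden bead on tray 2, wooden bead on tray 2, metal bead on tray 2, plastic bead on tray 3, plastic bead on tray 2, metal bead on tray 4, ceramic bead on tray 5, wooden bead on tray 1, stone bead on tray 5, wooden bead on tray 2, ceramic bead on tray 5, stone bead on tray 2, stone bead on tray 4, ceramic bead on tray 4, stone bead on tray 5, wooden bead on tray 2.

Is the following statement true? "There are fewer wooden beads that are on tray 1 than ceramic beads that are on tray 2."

False

There is 1 wooden bead on tray 1.
There is 1 ceramic bead on tray 2.
The claim requires 1 < 1, which does not hold.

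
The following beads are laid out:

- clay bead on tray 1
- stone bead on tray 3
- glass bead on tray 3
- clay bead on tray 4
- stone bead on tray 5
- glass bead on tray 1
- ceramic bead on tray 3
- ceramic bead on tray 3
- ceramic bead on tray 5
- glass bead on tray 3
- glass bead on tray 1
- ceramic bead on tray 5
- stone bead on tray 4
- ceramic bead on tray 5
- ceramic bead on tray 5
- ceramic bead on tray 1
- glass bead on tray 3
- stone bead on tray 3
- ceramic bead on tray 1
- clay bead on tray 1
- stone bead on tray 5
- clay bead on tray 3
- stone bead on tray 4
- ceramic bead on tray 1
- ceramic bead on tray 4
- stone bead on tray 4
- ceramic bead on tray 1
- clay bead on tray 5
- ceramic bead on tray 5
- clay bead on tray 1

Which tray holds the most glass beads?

Counts by tray (restricted to glass beads): tray 3→3, tray 1→2, tray 4→0, tray 5→0.
The maximum is 3, held uniquely by tray 3.

tray 3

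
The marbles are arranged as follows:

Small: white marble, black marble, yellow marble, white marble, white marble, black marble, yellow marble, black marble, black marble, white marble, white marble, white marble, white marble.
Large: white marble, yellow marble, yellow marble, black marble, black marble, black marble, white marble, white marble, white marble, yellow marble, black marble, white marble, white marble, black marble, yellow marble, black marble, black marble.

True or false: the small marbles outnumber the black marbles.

|small marbles| = 13.
|black marbles| = 11.
The claim requires 13 > 11, which holds.

True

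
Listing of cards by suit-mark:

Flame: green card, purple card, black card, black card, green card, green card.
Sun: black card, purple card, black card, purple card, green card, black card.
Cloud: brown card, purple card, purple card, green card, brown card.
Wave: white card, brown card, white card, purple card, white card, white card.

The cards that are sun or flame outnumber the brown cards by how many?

cards that are sun or flame: 12.
brown cards: 3.
12 − 3 = 9.

9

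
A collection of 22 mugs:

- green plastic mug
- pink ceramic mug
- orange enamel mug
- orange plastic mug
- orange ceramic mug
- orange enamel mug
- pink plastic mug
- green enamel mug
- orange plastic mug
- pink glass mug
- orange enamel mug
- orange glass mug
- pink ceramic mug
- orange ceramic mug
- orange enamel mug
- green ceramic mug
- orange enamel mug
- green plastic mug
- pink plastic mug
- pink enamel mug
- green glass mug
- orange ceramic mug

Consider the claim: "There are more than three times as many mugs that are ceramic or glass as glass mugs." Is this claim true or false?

False

mugs that are ceramic or glass: 9.
glass mugs: 3.
The claim requires 9 > 3 × 3 = 9, which does not hold.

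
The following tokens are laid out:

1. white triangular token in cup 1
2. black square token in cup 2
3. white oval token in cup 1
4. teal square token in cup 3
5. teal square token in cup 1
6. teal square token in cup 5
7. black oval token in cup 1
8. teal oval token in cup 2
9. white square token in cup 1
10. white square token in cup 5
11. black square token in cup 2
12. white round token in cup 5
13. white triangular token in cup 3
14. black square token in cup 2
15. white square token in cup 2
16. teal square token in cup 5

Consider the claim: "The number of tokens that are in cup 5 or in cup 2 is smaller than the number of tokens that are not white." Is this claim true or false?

False

|tokens in cup 5 or in cup 2| = 9.
|tokens that are not white| = 9.
The claim requires 9 < 9, which does not hold.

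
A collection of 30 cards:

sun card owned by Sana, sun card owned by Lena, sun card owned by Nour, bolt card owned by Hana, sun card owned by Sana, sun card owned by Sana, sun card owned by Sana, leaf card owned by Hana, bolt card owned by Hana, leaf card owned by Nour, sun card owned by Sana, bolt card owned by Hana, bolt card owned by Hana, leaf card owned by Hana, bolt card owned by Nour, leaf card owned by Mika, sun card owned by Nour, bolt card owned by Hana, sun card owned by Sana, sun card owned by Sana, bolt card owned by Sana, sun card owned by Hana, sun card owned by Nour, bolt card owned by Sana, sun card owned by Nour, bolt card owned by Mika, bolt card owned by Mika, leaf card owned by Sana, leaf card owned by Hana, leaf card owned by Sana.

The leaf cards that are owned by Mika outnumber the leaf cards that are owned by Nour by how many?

0

leaf cards owned by Mika: 1.
leaf cards owned by Nour: 1.
1 − 1 = 0.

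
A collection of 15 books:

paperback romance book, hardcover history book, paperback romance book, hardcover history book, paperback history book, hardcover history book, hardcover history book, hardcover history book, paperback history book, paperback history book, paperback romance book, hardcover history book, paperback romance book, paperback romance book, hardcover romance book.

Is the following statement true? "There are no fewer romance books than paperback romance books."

romance books: 6.
paperback romance books: 5.
The claim requires 6 ≥ 5, which holds.

True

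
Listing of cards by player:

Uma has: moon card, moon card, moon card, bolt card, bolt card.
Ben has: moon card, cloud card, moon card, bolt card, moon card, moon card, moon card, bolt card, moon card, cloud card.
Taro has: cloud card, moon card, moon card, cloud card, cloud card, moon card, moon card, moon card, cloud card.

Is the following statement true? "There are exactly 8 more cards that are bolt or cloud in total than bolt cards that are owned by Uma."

|cards that are bolt or cloud| = 10.
|bolt cards owned by Uma| = 2.
The claim requires 10 − 2 (= 8) to equal 8, which holds.

True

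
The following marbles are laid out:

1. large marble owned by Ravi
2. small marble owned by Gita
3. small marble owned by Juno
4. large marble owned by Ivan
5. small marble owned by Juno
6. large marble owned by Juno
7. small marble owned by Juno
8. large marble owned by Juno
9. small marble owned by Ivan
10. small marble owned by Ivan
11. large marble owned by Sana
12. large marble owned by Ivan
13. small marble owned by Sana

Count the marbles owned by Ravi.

1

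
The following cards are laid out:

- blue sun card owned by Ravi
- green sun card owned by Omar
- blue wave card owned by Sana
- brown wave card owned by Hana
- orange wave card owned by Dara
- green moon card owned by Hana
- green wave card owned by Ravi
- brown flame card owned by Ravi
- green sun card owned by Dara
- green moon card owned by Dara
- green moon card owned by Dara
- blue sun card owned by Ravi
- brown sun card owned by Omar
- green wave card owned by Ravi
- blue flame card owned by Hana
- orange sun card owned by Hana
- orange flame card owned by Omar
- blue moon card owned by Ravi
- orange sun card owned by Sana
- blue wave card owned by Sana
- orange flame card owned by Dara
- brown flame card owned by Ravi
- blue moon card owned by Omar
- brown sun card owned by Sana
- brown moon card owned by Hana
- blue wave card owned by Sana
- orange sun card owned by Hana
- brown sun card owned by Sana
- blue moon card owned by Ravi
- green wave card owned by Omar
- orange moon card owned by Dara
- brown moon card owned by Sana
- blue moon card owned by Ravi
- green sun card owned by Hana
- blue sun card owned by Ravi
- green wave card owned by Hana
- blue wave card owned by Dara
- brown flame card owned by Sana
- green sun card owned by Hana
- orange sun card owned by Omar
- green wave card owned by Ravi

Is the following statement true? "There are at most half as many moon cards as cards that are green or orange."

True

moon cards: 10.
cards that are green or orange: 20.
The claim requires 2 × 10 = 20 ≤ 20, which holds.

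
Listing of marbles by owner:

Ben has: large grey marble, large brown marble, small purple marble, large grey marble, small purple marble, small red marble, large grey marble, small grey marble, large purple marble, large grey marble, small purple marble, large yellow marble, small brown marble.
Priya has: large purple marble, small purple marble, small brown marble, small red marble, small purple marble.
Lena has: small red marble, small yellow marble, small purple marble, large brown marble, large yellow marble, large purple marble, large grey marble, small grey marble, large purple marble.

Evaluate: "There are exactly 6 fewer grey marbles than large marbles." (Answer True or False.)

True

There are 7 grey marbles.
There are 13 large marbles.
The claim requires 13 − 7 (= 6) to equal 6, which holds.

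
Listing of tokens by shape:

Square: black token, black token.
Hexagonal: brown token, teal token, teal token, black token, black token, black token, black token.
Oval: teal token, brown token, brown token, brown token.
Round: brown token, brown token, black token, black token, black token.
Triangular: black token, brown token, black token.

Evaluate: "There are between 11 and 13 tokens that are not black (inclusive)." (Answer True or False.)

tokens that are not black: 10.
The claim requires 11 ≤ 10 ≤ 13, which does not hold.

False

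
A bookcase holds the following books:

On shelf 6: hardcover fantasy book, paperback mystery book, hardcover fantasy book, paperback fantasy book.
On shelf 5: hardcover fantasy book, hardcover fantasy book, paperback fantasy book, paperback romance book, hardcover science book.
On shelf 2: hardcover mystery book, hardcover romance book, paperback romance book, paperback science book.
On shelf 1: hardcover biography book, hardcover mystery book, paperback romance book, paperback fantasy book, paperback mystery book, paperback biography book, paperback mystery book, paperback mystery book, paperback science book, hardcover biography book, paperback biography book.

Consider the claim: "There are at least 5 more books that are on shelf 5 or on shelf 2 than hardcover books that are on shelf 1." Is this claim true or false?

|books on shelf 5 or on shelf 2| = 9.
|hardcover books on shelf 1| = 3.
The claim requires 9 − 3 = 6 ≥ 5, which holds.

True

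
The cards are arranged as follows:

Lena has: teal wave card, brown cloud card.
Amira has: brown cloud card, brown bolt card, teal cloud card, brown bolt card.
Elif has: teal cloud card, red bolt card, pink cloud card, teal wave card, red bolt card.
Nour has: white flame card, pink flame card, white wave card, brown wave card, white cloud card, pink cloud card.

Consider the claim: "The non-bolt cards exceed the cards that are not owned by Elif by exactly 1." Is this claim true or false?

True

|non-bolt cards| = 13.
|cards that are not owned by Elif| = 12.
The claim requires 13 − 12 (= 1) to equal 1, which holds.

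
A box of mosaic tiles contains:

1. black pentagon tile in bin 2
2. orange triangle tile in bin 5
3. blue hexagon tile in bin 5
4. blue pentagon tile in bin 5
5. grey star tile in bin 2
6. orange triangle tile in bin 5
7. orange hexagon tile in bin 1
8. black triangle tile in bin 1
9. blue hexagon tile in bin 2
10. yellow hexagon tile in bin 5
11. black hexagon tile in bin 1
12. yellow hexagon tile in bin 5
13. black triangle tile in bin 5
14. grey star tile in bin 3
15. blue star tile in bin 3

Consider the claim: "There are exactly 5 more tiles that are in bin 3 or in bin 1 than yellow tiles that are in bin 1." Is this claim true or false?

There are 5 tiles in bin 3 or in bin 1.
There are 0 yellow tiles in bin 1.
The claim requires 5 − 0 (= 5) to equal 5, which holds.

True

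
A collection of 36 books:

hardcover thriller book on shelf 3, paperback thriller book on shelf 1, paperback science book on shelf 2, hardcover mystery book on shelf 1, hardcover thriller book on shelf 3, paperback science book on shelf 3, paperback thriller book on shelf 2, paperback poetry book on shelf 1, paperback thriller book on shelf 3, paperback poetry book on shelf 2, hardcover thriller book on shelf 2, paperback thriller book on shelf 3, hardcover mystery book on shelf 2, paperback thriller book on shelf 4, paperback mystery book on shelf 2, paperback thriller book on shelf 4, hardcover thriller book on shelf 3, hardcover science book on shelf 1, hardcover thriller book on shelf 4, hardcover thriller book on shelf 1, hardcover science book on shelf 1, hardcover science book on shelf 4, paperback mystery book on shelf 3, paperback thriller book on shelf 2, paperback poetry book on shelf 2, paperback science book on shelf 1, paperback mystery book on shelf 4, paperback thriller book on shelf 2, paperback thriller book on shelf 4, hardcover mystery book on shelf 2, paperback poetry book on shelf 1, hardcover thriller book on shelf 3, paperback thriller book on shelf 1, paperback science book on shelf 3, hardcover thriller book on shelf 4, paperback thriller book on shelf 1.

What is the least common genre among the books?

poetry

Counts by genre: thriller 19, science 7, mystery 6, poetry 4.
The minimum is 4, held uniquely by poetry.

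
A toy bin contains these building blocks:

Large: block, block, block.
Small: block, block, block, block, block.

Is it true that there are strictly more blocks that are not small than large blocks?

|blocks that are not small| = 3.
|large blocks| = 3.
The claim requires 3 > 3, which does not hold.

False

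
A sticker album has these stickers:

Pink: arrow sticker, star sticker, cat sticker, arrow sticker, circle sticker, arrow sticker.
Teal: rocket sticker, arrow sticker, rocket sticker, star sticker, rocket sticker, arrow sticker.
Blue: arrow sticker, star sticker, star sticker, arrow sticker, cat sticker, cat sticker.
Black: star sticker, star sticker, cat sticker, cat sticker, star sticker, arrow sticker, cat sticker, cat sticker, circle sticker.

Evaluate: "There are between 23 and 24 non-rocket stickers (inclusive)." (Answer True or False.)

There are 24 non-rocket stickers.
The claim requires 23 ≤ 24 ≤ 24, which holds.

True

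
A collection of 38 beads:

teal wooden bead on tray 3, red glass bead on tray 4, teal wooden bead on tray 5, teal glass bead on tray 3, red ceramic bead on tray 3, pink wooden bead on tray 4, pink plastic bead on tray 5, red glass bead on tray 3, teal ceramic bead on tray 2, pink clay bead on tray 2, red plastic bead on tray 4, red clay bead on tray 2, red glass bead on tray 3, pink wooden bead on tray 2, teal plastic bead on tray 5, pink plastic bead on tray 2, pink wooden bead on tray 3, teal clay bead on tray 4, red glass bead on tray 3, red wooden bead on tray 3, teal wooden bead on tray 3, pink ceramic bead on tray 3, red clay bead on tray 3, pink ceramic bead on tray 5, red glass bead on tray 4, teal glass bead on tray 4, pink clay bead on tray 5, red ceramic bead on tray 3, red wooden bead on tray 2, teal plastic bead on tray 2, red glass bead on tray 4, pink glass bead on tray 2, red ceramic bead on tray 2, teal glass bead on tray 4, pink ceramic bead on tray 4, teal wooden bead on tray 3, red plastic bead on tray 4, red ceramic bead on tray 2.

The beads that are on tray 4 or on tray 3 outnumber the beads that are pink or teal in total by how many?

1

beads on tray 4 or on tray 3: 23.
beads that are pink or teal: 22.
23 − 22 = 1.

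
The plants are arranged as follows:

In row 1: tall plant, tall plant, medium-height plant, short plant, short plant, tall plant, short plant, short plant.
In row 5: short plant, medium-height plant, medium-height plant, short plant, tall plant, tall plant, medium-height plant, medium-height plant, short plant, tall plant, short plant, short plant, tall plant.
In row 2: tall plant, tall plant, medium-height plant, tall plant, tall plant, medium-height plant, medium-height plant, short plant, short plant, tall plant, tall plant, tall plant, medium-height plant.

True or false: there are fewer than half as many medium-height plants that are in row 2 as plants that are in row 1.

medium-height plants in row 2: 4.
plants in row 1: 8.
The claim requires 2 × 4 = 8 < 8, which does not hold.

False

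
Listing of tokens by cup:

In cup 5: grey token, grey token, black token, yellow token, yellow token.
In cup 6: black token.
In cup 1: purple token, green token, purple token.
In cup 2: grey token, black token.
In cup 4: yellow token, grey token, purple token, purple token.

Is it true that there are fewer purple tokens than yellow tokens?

False

|purple tokens| = 4.
|yellow tokens| = 3.
The claim requires 4 < 3, which does not hold.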